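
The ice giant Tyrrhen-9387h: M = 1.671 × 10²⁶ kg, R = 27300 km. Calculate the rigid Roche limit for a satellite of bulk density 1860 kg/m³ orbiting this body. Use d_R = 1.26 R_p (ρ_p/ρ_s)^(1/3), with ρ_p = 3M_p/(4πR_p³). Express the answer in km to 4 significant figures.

ρ_p = 3M_p/(4πR_p³) = 3 × (1.671 × 10²⁶) / (4π × (2.730 × 10⁷ m)³) = 1961 kg/m³
d_R = 1.26 × 27300 km × (1961/1860)^(1/3)
    = 35010 km

35010 km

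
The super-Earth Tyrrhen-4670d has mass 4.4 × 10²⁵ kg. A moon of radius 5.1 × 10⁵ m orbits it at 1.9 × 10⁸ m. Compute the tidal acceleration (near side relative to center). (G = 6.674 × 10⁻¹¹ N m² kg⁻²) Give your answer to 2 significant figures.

The tidal stretch is the gradient of GM/d² times the body's extent r, hence the 1/d³ dependence.
a_tidal = 2GMr/d³
        = 2 × (6.674 × 10⁻¹¹) × (4.4 × 10²⁵) × (5.1 × 10⁵) / (1.9 × 10⁸)³
        = 4.4 × 10⁻⁴ m/s²

4.4 × 10⁻⁴ m/s²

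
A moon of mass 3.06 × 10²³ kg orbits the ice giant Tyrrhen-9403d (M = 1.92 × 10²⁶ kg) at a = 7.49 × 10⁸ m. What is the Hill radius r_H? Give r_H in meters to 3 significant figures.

6.07 × 10⁷ m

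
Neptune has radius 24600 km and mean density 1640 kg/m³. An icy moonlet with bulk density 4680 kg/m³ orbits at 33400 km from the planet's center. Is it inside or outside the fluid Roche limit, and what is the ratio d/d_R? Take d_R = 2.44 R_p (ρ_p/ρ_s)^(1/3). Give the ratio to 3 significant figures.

inside; d/d_R ≈ 0.789

d_R = 2.44 × (24600 km) × (1640/4680)^(1/3) = 42320 km
d/d_R = (33400) / (42320) = 0.789
Since d/d_R < 1, the body is inside the Roche limit.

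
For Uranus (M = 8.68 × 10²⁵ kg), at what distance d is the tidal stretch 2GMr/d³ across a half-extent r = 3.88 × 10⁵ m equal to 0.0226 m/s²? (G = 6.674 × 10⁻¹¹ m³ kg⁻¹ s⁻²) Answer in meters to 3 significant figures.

5.84 × 10⁷ m

2GMr/d³ = a_tidal  ⇒  d = (2GMr / a_tidal)^(1/3)
d = (2 × 6.674×10⁻¹¹ × (8.68 × 10²⁵) × (3.88 × 10⁵) / (0.0226))^(1/3)
  = 5.84 × 10⁷ m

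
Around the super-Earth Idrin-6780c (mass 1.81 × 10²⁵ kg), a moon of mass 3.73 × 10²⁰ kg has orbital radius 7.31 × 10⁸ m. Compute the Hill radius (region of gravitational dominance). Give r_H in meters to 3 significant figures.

1.39 × 10⁷ m

r_H ≈ a (m/3M)^(1/3)
    = (7.31 × 10⁸) × (3.73 × 10²⁰ / (3 × 1.81 × 10²⁵))^(1/3)
    = 1.39 × 10⁷ m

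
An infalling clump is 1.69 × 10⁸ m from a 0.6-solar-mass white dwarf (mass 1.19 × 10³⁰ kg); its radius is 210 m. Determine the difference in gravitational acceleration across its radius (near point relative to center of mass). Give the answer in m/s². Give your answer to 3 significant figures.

a_tidal = 2GMr/d³
        = 2 × (6.674 × 10⁻¹¹) × (1.19 × 10³⁰) × (210) / (1.69 × 10⁸)³
        = 6.91 × 10⁻³ m/s²

6.91 × 10⁻³ m/s²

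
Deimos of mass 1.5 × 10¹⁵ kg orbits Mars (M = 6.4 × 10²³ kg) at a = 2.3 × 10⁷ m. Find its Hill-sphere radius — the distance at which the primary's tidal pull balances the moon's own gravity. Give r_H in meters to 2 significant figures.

r_H ≈ a (m/3M)^(1/3)
    = (2.3 × 10⁷) × (1.5 × 10¹⁵ / (3 × 6.4 × 10²³))^(1/3)
    = 2.1 × 10⁴ m

2.1 × 10⁴ m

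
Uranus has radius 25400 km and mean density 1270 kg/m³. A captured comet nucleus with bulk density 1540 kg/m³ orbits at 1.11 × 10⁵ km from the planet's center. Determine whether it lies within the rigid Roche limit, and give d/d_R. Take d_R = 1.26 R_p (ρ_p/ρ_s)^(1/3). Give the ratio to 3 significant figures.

outside; d/d_R ≈ 3.70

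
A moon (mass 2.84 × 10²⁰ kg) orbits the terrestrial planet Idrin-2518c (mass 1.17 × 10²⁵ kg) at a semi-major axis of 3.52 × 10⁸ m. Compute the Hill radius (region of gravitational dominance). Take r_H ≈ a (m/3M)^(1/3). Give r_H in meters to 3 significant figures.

7.07 × 10⁶ m

r_H ≈ a (m/3M)^(1/3)
    = (3.52 × 10⁸) × (2.84 × 10²⁰ / (3 × 1.17 × 10²⁵))^(1/3)
    = 7.07 × 10⁶ m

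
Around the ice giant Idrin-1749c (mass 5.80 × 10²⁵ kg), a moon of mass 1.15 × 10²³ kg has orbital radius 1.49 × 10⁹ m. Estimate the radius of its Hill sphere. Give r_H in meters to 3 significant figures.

1.30 × 10⁸ m

r_H ≈ a (m/3M)^(1/3)
    = (1.49 × 10⁹) × (1.15 × 10²³ / (3 × 5.80 × 10²⁵))^(1/3)
    = 1.30 × 10⁸ m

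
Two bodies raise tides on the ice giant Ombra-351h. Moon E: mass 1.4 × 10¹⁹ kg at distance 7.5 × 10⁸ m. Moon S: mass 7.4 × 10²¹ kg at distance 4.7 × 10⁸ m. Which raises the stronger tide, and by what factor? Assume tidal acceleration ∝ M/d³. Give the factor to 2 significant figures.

Moon S, by a factor of ≈ 2100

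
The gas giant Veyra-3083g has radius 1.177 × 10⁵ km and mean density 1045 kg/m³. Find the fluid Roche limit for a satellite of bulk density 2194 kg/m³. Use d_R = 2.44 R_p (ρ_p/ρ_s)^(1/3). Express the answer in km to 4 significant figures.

d_R = 2.44 × 1.177 × 10⁵ km × (1045/2194)^(1/3)
    = 2.243 × 10⁵ km

2.243 × 10⁵ km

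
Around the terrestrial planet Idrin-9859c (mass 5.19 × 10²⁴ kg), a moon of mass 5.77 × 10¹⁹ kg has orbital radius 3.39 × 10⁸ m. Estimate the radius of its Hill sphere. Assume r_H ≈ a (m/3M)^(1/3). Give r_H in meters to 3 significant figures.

5.25 × 10⁶ m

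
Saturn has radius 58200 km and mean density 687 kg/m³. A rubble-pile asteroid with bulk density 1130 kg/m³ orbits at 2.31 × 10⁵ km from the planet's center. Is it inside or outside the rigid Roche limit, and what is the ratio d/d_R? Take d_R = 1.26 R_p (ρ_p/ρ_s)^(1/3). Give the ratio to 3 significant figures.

d_R = 1.26 × (58200 km) × (687/1130)^(1/3) = 62120 km
d/d_R = (2.31 × 10⁵) / (62120) = 3.72
Since d/d_R > 1, the body is outside the Roche limit.

outside; d/d_R ≈ 3.72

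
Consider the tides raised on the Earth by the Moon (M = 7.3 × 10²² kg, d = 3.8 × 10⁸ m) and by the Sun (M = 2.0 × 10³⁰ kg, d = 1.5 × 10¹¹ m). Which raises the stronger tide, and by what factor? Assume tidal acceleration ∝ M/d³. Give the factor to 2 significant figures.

The tide-raising term goes as M/d³ (the gradient of a 1/d² field).
The Moon: (7.3 × 10²²) / (3.8 × 10⁸)³ = 1.330 × 10⁻³
The Sun: (2.0 × 10³⁰) / (1.5 × 10¹¹)³ = 5.926 × 10⁻⁴
Ratio (larger/smaller) = 2.2

The Moon, by a factor of ≈ 2.2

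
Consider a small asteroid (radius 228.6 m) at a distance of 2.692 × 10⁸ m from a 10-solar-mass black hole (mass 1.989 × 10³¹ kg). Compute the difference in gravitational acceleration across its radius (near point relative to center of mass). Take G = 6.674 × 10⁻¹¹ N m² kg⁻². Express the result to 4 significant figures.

3.111 × 10⁻² m/s²

Δg = 2GMr/d³
   = 2 × (6.674 × 10⁻¹¹) × (1.989 × 10³¹) × (228.6) / (2.692 × 10⁸)³
   = 3.111 × 10⁻² m/s²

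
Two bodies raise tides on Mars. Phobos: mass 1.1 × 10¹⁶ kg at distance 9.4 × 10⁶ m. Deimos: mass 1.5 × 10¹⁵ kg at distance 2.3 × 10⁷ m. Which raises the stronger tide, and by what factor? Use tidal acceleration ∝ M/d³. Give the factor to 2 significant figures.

Phobos, by a factor of ≈ 110

Compare M/d³ for the two perturbers:
Phobos: (1.1 × 10¹⁶) / (9.4 × 10⁶)³ = 1.324 × 10⁻⁵
Deimos: (1.5 × 10¹⁵) / (2.3 × 10⁷)³ = 1.233 × 10⁻⁷
Ratio (larger/smaller) = 110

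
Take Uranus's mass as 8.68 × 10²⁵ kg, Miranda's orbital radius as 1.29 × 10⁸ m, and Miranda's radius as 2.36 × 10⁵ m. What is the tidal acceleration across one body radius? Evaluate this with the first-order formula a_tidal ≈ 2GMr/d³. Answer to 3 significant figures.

1.27 × 10⁻³ m/s²

Differencing GM/(d−r)² and GM/d² to first order in r/d gives 2GMr/d³.
a_tidal = 2GMr/d³
        = 2 × (6.674 × 10⁻¹¹) × (8.68 × 10²⁵) × (2.36 × 10⁵) / (1.29 × 10⁸)³
        = 1.27 × 10⁻³ m/s²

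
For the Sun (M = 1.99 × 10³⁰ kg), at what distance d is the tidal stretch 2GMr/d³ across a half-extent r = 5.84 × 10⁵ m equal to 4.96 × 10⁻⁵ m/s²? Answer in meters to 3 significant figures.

1.46 × 10¹⁰ m

2GMr/d³ = a_tidal  ⇒  d = (2GMr / a_tidal)^(1/3)
d = (2 × 6.674×10⁻¹¹ × (1.99 × 10³⁰) × (5.84 × 10⁵) / (4.96 × 10⁻⁵))^(1/3)
  = 1.46 × 10¹⁰ m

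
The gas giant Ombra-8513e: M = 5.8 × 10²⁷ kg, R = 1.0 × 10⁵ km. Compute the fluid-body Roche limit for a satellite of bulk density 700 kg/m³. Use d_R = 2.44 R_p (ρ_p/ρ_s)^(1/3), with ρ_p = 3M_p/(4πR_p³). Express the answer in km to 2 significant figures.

ρ_p = 3M_p/(4πR_p³) = 3 × (5.8 × 10²⁷) / (4π × (1.0 × 10⁸ m)³) = 1400 kg/m³
d_R = 2.44 × 1.0 × 10⁵ km × (1400/700)^(1/3)
    = 3.1 × 10⁵ km

3.1 × 10⁵ km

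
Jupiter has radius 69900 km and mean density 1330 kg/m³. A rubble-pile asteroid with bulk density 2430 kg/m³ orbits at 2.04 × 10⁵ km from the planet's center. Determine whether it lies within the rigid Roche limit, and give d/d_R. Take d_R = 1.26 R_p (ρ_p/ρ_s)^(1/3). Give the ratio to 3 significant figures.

d_R = 1.26 × (69900 km) × (1330/2430)^(1/3) = 72040 km
d/d_R = (2.04 × 10⁵) / (72040) = 2.83
Since d/d_R > 1, the body is outside the Roche limit.

outside; d/d_R ≈ 2.83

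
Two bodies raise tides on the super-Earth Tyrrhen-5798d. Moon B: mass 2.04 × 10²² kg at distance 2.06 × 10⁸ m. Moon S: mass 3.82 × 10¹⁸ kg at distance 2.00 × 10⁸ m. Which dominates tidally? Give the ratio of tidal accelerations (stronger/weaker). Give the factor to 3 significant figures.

Tidal acceleration ∝ M/d³, so compare M/d³ for each.
Moon B: (2.04 × 10²²) / (2.06 × 10⁸)³ = 2.334 × 10⁻³
Moon S: (3.82 × 10¹⁸) / (2.00 × 10⁸)³ = 4.775 × 10⁻⁷
Ratio (larger/smaller) = 4890

Moon B, by a factor of ≈ 4890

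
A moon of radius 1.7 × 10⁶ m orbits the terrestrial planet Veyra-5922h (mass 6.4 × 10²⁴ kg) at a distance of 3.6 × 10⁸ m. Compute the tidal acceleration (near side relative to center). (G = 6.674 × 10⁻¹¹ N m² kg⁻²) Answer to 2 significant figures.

3.1 × 10⁻⁵ m/s²

a_tidal = 2GMr/d³
        = 2 × (6.674 × 10⁻¹¹) × (6.4 × 10²⁴) × (1.7 × 10⁶) / (3.6 × 10⁸)³
        = 3.1 × 10⁻⁵ m/s²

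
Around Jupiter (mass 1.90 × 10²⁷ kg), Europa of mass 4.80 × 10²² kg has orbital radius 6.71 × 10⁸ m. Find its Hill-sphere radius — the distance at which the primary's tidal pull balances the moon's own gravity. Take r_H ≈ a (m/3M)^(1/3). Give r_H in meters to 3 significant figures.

1.37 × 10⁷ m

r_H ≈ a (m/3M)^(1/3)
    = (6.71 × 10⁸) × (4.80 × 10²² / (3 × 1.90 × 10²⁷))^(1/3)
    = 1.37 × 10⁷ m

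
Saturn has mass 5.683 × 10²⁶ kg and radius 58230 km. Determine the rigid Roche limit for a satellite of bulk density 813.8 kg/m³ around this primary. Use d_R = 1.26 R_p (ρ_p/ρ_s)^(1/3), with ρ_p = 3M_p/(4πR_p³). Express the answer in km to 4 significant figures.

69350 km

ρ_p = 3M_p/(4πR_p³) = 3 × (5.683 × 10²⁶) / (4π × (5.823 × 10⁷ m)³) = 687.1 kg/m³
d_R = 1.26 × 58230 km × (687.1/813.8)^(1/3)
    = 69350 km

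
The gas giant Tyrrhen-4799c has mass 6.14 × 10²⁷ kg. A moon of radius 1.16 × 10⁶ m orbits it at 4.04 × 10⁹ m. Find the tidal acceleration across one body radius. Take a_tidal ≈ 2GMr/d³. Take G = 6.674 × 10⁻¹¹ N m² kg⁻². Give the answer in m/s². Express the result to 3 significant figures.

a_tidal = 2GMr/d³
        = 2 × (6.674 × 10⁻¹¹) × (6.14 × 10²⁷) × (1.16 × 10⁶) / (4.04 × 10⁹)³
        = 1.44 × 10⁻⁵ m/s²

1.44 × 10⁻⁵ m/s²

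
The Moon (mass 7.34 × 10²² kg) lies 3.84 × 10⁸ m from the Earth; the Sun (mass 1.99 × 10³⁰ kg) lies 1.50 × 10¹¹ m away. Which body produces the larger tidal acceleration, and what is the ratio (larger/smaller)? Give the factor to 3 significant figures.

Tidal stretch scales as M/d³; compute that for each body.
The Moon: (7.34 × 10²²) / (3.84 × 10⁸)³ = 1.296 × 10⁻³
The Sun: (1.99 × 10³⁰) / (1.50 × 10¹¹)³ = 5.896 × 10⁻⁴
Ratio (larger/smaller) = 2.20

The Moon, by a factor of ≈ 2.20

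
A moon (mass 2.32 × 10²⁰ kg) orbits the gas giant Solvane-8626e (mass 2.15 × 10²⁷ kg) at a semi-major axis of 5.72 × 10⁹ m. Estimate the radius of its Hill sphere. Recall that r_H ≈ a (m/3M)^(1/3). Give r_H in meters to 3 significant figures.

r_H ≈ a (m/3M)^(1/3)
    = (5.72 × 10⁹) × (2.32 × 10²⁰ / (3 × 2.15 × 10²⁷))^(1/3)
    = 1.89 × 10⁷ m

1.89 × 10⁷ m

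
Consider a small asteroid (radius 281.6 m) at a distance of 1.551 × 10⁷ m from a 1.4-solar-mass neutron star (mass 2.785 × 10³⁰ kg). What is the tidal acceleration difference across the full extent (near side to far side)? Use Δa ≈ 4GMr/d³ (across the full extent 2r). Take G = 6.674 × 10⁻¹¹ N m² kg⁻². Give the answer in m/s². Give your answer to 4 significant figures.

a_tidal = 4GMr/d³
        = 4 × (6.674 × 10⁻¹¹) × (2.785 × 10³⁰) × (281.6) / (1.551 × 10⁷)³
        = 5.611 × 10¹ m/s²

5.611 × 10¹ m/s²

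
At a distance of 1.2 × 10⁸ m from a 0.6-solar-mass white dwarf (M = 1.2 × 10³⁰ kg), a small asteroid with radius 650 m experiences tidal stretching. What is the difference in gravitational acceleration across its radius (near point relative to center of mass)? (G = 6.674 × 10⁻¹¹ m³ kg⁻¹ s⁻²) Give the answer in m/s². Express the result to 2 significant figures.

6.0 × 10⁻² m/s²

The tidal stretch is the gradient of GM/d² times the body's extent r, hence the 1/d³ dependence.
a_tidal = 2GMr/d³
        = 2 × (6.674 × 10⁻¹¹) × (1.2 × 10³⁰) × (650) / (1.2 × 10⁸)³
        = 6.0 × 10⁻² m/s²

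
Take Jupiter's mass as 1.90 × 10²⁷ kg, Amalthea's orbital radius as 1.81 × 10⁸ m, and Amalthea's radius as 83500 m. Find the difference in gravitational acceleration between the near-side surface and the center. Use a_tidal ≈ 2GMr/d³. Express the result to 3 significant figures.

Δa = 2GMr/d³
   = 2 × (6.674 × 10⁻¹¹) × (1.90 × 10²⁷) × (83500) / (1.81 × 10⁸)³
   = 3.57 × 10⁻³ m/s²

3.57 × 10⁻³ m/s²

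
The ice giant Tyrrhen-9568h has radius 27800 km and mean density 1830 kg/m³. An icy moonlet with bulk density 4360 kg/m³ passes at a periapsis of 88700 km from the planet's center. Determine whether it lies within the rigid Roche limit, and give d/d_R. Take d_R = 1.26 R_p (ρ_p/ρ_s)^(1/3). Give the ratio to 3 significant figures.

outside; d/d_R ≈ 3.38

d_R = 1.26 × (27800 km) × (1830/4360)^(1/3) = 26230 km
d/d_R = (88700) / (26230) = 3.38
Since d/d_R > 1, the body is outside the Roche limit.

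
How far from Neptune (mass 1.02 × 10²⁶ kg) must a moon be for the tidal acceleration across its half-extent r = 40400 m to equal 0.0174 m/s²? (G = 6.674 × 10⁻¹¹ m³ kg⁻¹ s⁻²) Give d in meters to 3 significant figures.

2GMr/d³ = a_tidal  ⇒  d = (2GMr / a_tidal)^(1/3)
d = (2 × 6.674×10⁻¹¹ × (1.02 × 10²⁶) × (40400) / (0.0174))^(1/3)
  = 3.16 × 10⁷ m

3.16 × 10⁷ m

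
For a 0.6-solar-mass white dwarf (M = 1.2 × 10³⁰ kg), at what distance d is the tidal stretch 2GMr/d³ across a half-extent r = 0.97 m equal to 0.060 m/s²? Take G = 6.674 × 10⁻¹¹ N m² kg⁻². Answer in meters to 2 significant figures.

1.4 × 10⁷ m

2GMr/d³ = a_tidal  ⇒  d = (2GMr / a_tidal)^(1/3)
d = (2 × 6.674×10⁻¹¹ × (1.2 × 10³⁰) × (0.97) / (0.060))^(1/3)
  = 1.4 × 10⁷ m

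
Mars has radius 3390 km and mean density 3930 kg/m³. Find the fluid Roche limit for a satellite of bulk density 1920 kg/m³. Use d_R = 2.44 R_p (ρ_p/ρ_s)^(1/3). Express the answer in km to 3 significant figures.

10500 km

d_R = 2.44 × 3390 km × (3930/1920)^(1/3)
    = 10500 km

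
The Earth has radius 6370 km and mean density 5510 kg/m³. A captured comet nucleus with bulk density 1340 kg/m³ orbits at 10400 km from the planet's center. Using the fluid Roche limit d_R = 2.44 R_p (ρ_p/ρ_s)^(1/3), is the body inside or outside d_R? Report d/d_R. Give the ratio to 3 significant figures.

inside; d/d_R ≈ 0.418

d_R = 2.44 × (6370 km) × (5510/1340)^(1/3) = 24900 km
d/d_R = (10400) / (24900) = 0.418
Since d/d_R < 1, the body is inside the Roche limit.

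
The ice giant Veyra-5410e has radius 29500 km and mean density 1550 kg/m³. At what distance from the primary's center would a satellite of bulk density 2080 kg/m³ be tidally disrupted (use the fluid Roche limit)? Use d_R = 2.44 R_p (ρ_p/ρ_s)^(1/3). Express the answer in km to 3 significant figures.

d_R = 2.44 × 29500 km × (1550/2080)^(1/3)
    = 65300 km

65300 km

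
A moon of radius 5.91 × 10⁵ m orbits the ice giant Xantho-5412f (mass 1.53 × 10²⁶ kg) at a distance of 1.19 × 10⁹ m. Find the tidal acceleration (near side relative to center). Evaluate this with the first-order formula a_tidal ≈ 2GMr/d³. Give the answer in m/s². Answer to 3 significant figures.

7.16 × 10⁻⁶ m/s²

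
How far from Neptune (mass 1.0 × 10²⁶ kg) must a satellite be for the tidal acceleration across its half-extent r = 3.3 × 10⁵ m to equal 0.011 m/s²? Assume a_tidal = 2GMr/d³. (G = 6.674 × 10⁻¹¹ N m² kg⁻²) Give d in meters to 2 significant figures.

7.4 × 10⁷ m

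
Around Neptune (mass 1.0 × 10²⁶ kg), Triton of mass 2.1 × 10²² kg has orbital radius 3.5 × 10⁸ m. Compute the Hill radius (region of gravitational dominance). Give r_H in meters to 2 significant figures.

r_H ≈ a (m/3M)^(1/3)
    = (3.5 × 10⁸) × (2.1 × 10²² / (3 × 1.0 × 10²⁶))^(1/3)
    = 1.4 × 10⁷ m

1.4 × 10⁷ m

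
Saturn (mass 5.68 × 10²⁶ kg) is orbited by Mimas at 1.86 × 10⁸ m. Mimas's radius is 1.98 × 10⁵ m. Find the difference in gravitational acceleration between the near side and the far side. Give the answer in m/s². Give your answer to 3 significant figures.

4.67 × 10⁻³ m/s²

Δa = 4GMr/d³
   = 4 × (6.674 × 10⁻¹¹) × (5.68 × 10²⁶) × (1.98 × 10⁵) / (1.86 × 10⁸)³
   = 4.67 × 10⁻³ m/s²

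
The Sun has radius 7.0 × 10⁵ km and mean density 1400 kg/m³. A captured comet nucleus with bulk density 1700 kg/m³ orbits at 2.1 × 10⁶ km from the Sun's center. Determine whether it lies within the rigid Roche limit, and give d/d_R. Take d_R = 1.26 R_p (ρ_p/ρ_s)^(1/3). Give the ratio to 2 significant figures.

d_R = 1.26 × (7.0 × 10⁵ km) × (1400/1700)^(1/3) = 8.267 × 10⁵ km
d/d_R = (2.1 × 10⁶) / (8.267 × 10⁵) = 2.5
Since d/d_R > 1, the body is outside the Roche limit.

outside; d/d_R ≈ 2.5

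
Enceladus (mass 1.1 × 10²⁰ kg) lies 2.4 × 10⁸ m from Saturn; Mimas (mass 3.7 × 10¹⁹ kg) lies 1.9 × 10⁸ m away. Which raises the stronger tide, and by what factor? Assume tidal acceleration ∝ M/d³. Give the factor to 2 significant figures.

Enceladus, by a factor of ≈ 1.5

Compare M/d³ for the two perturbers:
Enceladus: (1.1 × 10²⁰) / (2.4 × 10⁸)³ = 7.957 × 10⁻⁶
Mimas: (3.7 × 10¹⁹) / (1.9 × 10⁸)³ = 5.394 × 10⁻⁶
Ratio (larger/smaller) = 1.5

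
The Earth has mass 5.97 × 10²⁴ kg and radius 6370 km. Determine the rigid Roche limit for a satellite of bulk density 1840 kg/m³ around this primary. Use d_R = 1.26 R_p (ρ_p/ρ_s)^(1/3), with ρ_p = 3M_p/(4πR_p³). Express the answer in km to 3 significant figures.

11600 km

ρ_p = 3M_p/(4πR_p³) = 3 × (5.97 × 10²⁴) / (4π × (6.37 × 10⁶ m)³) = 5510 kg/m³
d_R = 1.26 × 6370 km × (5510/1840)^(1/3)
    = 11600 km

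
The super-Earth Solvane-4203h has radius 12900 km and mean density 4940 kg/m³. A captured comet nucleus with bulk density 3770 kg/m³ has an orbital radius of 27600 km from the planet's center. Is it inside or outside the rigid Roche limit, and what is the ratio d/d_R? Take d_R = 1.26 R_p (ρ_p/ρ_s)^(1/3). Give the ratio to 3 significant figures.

outside; d/d_R ≈ 1.55

d_R = 1.26 × (12900 km) × (4940/3770)^(1/3) = 17790 km
d/d_R = (27600) / (17790) = 1.55
Since d/d_R > 1, the body is outside the Roche limit.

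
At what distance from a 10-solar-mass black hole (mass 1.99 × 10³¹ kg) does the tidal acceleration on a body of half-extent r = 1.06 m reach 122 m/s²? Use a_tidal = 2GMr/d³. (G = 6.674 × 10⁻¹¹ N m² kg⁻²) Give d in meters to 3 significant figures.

2.85 × 10⁶ m

2GMr/d³ = a_tidal  ⇒  d = (2GMr / a_tidal)^(1/3)
d = (2 × 6.674×10⁻¹¹ × (1.99 × 10³¹) × (1.06) / (122))^(1/3)
  = 2.85 × 10⁶ m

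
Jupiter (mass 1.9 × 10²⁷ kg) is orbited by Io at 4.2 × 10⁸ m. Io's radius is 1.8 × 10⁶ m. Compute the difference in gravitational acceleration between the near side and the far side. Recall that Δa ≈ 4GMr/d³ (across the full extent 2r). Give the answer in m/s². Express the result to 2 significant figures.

1.2 × 10⁻² m/s²

Differencing GM/(d−r)² and GM/(d+r)² to first order in r/d gives 4GMr/d³.
a_tidal = 4GMr/d³
        = 4 × (6.674 × 10⁻¹¹) × (1.9 × 10²⁷) × (1.8 × 10⁶) / (4.2 × 10⁸)³
        = 1.2 × 10⁻² m/s²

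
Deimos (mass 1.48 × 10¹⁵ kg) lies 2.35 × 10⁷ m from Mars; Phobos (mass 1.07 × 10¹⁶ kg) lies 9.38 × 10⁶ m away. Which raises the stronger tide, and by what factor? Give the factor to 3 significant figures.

Tidal stretch scales as M/d³; compute that for each body.
Deimos: (1.48 × 10¹⁵) / (2.35 × 10⁷)³ = 1.140 × 10⁻⁷
Phobos: (1.07 × 10¹⁶) / (9.38 × 10⁶)³ = 1.297 × 10⁻⁵
Ratio (larger/smaller) = 114

Phobos, by a factor of ≈ 114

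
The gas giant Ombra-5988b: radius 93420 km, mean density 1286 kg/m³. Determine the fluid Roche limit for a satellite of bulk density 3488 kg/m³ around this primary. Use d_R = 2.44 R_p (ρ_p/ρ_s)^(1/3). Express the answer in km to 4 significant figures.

1.634 × 10⁵ km

d_R = 2.44 × 93420 km × (1286/3488)^(1/3)
    = 1.634 × 10⁵ km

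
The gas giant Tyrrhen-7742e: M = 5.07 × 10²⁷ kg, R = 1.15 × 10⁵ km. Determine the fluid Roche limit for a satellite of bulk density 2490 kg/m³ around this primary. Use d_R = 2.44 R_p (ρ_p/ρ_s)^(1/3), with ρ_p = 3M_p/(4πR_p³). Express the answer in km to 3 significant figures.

ρ_p = 3M_p/(4πR_p³) = 3 × (5.07 × 10²⁷) / (4π × (1.15 × 10⁸ m)³) = 796 kg/m³
d_R = 2.44 × 1.15 × 10⁵ km × (796/2490)^(1/3)
    = 1.92 × 10⁵ km

1.92 × 10⁵ km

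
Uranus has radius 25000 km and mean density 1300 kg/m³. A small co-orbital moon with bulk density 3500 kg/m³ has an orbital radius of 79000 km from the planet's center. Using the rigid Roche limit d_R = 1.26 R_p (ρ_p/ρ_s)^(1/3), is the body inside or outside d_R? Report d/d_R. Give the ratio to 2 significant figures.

d_R = 1.26 × (25000 km) × (1300/3500)^(1/3) = 22640 km
d/d_R = (79000) / (22640) = 3.5
Since d/d_R > 1, the body is outside the Roche limit.

outside; d/d_R ≈ 3.5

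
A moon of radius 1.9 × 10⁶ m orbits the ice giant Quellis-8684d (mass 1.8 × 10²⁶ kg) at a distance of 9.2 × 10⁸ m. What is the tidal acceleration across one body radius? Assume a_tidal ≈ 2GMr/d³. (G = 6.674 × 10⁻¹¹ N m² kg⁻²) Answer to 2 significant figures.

5.9 × 10⁻⁵ m/s²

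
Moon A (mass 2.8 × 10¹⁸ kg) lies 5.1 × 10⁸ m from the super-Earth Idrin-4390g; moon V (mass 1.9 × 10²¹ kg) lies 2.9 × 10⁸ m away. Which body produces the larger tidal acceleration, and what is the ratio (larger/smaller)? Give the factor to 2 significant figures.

Moon V, by a factor of ≈ 3700

Compare M/d³ for the two perturbers:
Moon A: (2.8 × 10¹⁸) / (5.1 × 10⁸)³ = 2.111 × 10⁻⁸
Moon V: (1.9 × 10²¹) / (2.9 × 10⁸)³ = 7.790 × 10⁻⁵
Ratio (larger/smaller) = 3700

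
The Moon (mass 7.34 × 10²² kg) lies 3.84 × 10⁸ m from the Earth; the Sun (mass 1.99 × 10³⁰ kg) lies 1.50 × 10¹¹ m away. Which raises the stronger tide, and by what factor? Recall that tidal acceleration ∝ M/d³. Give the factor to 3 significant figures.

The tide-raising term goes as M/d³ (the gradient of a 1/d² field).
The Moon: (7.34 × 10²²) / (3.84 × 10⁸)³ = 1.296 × 10⁻³
The Sun: (1.99 × 10³⁰) / (1.50 × 10¹¹)³ = 5.896 × 10⁻⁴
Ratio (larger/smaller) = 2.20

The Moon, by a factor of ≈ 2.20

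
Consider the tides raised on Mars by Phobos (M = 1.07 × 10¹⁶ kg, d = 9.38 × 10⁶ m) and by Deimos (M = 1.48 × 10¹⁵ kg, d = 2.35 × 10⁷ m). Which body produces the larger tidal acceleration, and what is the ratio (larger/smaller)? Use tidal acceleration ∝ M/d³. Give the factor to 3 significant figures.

The tide-raising term goes as M/d³ (the gradient of a 1/d² field).
Phobos: (1.07 × 10¹⁶) / (9.38 × 10⁶)³ = 1.297 × 10⁻⁵
Deimos: (1.48 × 10¹⁵) / (2.35 × 10⁷)³ = 1.140 × 10⁻⁷
Ratio (larger/smaller) = 114

Phobos, by a factor of ≈ 114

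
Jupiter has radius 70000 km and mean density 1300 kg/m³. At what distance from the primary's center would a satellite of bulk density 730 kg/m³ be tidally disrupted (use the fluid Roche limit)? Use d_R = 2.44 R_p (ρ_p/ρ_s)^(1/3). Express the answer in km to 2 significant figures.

2.1 × 10⁵ km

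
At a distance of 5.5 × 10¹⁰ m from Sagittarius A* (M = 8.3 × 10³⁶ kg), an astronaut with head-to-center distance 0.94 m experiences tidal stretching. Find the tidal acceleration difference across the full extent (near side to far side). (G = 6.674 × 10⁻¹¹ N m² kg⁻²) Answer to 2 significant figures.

1.3 × 10⁻⁵ m/s²

Δg = 4GMr/d³
   = 4 × (6.674 × 10⁻¹¹) × (8.3 × 10³⁶) × (0.94) / (5.5 × 10¹⁰)³
   = 1.3 × 10⁻⁵ m/s²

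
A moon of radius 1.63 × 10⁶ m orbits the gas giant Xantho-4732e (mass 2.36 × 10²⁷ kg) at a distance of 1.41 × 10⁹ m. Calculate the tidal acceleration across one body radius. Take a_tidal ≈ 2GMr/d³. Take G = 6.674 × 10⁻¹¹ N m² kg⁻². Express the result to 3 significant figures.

Since r ≪ d, expand the inverse-square field across one radius to get the leading 2GMr/d³ term.
a_tidal = 2GMr/d³
        = 2 × (6.674 × 10⁻¹¹) × (2.36 × 10²⁷) × (1.63 × 10⁶) / (1.41 × 10⁹)³
        = 1.83 × 10⁻⁴ m/s²

1.83 × 10⁻⁴ m/s²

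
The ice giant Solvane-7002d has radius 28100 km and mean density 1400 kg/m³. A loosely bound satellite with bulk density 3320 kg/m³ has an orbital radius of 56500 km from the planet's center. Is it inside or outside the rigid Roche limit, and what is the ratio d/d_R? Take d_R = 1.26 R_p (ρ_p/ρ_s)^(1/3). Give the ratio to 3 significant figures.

d_R = 1.26 × (28100 km) × (1400/3320)^(1/3) = 26550 km
d/d_R = (56500) / (26550) = 2.13
Since d/d_R > 1, the body is outside the Roche limit.

outside; d/d_R ≈ 2.13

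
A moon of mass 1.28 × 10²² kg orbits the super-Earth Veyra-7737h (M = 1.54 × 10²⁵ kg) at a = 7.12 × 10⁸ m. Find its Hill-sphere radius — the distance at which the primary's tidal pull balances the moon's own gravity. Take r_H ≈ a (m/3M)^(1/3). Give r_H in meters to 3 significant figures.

4.64 × 10⁷ m

r_H ≈ a (m/3M)^(1/3)
    = (7.12 × 10⁸) × (1.28 × 10²² / (3 × 1.54 × 10²⁵))^(1/3)
    = 4.64 × 10⁷ m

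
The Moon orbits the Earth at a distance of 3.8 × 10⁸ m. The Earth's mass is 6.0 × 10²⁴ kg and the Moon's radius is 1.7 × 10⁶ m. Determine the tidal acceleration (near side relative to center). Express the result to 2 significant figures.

Δg = 2GMr/d³
   = 2 × (6.674 × 10⁻¹¹) × (6.0 × 10²⁴) × (1.7 × 10⁶) / (3.8 × 10⁸)³
   = 2.5 × 10⁻⁵ m/s²

2.5 × 10⁻⁵ m/s²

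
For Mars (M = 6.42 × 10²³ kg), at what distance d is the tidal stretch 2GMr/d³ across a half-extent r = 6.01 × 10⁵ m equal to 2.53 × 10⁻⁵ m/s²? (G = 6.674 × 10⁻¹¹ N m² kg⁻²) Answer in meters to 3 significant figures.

2GMr/d³ = a_tidal  ⇒  d = (2GMr / a_tidal)^(1/3)
d = (2 × 6.674×10⁻¹¹ × (6.42 × 10²³) × (6.01 × 10⁵) / (2.53 × 10⁻⁵))^(1/3)
  = 1.27 × 10⁸ m

1.27 × 10⁸ m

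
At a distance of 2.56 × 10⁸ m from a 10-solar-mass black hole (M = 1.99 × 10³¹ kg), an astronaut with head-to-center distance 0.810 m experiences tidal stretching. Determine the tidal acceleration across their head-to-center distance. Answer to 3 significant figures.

Differencing GM/(d−r)² and GM/d² to first order in r/d gives 2GMr/d³.
Δg = 2GMr/d³
   = 2 × (6.674 × 10⁻¹¹) × (1.99 × 10³¹) × (0.810) / (2.56 × 10⁸)³
   = 1.28 × 10⁻⁴ m/s²

1.28 × 10⁻⁴ m/s²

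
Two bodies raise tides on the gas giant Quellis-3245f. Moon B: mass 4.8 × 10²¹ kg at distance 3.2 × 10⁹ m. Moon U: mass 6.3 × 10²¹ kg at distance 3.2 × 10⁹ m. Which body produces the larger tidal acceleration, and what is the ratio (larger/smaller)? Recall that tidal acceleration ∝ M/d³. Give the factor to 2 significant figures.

Moon U, by a factor of ≈ 1.3

Tidal acceleration ∝ M/d³, so compare M/d³ for each.
Moon B: (4.8 × 10²¹) / (3.2 × 10⁹)³ = 1.465 × 10⁻⁷
Moon U: (6.3 × 10²¹) / (3.2 × 10⁹)³ = 1.923 × 10⁻⁷
Ratio (larger/smaller) = 1.3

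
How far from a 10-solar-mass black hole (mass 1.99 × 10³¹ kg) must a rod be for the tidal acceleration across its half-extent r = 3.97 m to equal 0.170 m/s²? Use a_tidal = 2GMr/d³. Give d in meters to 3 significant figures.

3.96 × 10⁷ m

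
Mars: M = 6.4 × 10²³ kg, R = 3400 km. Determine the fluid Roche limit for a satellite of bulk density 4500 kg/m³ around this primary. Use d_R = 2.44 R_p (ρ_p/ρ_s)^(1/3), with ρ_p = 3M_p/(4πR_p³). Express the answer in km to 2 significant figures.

ρ_p = 3M_p/(4πR_p³) = 3 × (6.4 × 10²³) / (4π × (3.4 × 10⁶ m)³) = 3900 kg/m³
d_R = 2.44 × 3400 km × (3900/4500)^(1/3)
    = 7900 km

7900 km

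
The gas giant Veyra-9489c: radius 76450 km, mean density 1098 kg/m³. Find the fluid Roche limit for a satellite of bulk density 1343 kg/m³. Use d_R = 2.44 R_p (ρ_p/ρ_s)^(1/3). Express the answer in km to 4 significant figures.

d_R = 2.44 × 76450 km × (1098/1343)^(1/3)
    = 1.744 × 10⁵ km

1.744 × 10⁵ km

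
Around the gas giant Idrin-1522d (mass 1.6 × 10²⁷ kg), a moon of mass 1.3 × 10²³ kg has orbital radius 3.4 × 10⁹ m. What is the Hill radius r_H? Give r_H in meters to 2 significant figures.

1.0 × 10⁸ m

r_H ≈ a (m/3M)^(1/3)
    = (3.4 × 10⁹) × (1.3 × 10²³ / (3 × 1.6 × 10²⁷))^(1/3)
    = 1.0 × 10⁸ m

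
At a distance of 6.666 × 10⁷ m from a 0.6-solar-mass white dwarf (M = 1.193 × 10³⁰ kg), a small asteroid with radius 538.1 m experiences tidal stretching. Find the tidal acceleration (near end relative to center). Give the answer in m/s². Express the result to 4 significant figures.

Δg = 2GMr/d³
   = 2 × (6.674 × 10⁻¹¹) × (1.193 × 10³⁰) × (538.1) / (6.666 × 10⁷)³
   = 2.893 × 10⁻¹ m/s²

2.893 × 10⁻¹ m/s²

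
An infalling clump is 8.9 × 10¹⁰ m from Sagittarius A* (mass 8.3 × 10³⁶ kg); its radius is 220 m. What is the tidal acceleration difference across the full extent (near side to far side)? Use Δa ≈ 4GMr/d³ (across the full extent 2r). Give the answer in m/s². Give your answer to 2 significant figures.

Δa = 4GMr/d³
   = 4 × (6.674 × 10⁻¹¹) × (8.3 × 10³⁶) × (220) / (8.9 × 10¹⁰)³
   = 6.9 × 10⁻⁴ m/s²

6.9 × 10⁻⁴ m/s²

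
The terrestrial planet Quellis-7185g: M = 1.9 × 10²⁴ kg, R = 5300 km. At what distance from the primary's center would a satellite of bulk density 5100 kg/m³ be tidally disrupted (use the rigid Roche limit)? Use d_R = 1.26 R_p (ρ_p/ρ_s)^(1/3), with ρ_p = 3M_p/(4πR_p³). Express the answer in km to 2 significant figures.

5600 km

ρ_p = 3M_p/(4πR_p³) = 3 × (1.9 × 10²⁴) / (4π × (5.3 × 10⁶ m)³) = 3000 kg/m³
d_R = 1.26 × 5300 km × (3000/5100)^(1/3)
    = 5600 km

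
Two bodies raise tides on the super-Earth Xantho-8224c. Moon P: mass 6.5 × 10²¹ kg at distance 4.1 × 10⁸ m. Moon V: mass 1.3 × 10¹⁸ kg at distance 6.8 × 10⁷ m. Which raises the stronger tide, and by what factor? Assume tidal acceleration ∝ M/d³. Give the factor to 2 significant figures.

Compare M/d³ for the two perturbers:
Moon P: (6.5 × 10²¹) / (4.1 × 10⁸)³ = 9.431 × 10⁻⁵
Moon V: (1.3 × 10¹⁸) / (6.8 × 10⁷)³ = 4.134 × 10⁻⁶
Ratio (larger/smaller) = 23

Moon P, by a factor of ≈ 23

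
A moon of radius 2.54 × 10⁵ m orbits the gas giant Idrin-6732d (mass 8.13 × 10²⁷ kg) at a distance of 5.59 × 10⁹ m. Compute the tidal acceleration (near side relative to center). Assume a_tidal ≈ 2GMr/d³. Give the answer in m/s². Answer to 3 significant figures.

a_tidal = 2GMr/d³
        = 2 × (6.674 × 10⁻¹¹) × (8.13 × 10²⁷) × (2.54 × 10⁵) / (5.59 × 10⁹)³
        = 1.58 × 10⁻⁶ m/s²

1.58 × 10⁻⁶ m/s²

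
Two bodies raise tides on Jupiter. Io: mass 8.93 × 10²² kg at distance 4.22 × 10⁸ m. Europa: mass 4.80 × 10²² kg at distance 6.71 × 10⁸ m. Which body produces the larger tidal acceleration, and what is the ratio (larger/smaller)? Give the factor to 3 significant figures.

Io, by a factor of ≈ 7.48

Tidal acceleration ∝ M/d³, so compare M/d³ for each.
Io: (8.93 × 10²²) / (4.22 × 10⁸)³ = 1.188 × 10⁻³
Europa: (4.80 × 10²²) / (6.71 × 10⁸)³ = 1.589 × 10⁻⁴
Ratio (larger/smaller) = 7.48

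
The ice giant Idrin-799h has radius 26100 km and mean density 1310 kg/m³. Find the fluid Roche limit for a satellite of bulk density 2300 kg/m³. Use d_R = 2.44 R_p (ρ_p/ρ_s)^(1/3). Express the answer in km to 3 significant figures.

52800 km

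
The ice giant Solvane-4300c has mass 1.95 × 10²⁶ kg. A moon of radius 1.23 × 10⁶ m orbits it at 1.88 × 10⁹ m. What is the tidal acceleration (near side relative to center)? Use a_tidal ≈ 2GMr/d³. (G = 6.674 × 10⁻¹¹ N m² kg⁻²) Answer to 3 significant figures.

Since r ≪ d, expand the inverse-square field across one radius to get the leading 2GMr/d³ term.
Δg = 2GMr/d³
   = 2 × (6.674 × 10⁻¹¹) × (1.95 × 10²⁶) × (1.23 × 10⁶) / (1.88 × 10⁹)³
   = 4.82 × 10⁻⁶ m/s²

4.82 × 10⁻⁶ m/s²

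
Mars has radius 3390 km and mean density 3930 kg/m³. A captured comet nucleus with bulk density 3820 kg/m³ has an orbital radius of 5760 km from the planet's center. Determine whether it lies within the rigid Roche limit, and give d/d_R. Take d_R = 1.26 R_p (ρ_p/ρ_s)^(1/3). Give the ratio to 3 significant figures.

d_R = 1.26 × (3390 km) × (3930/3820)^(1/3) = 4312 km
d/d_R = (5760) / (4312) = 1.34
Since d/d_R > 1, the body is outside the Roche limit.

outside; d/d_R ≈ 1.34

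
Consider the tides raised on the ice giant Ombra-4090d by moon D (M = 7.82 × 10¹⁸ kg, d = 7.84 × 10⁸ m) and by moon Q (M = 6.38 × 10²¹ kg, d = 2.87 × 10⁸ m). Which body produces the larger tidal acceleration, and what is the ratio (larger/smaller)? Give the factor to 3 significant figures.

Tidal stretch scales as M/d³; compute that for each body.
Moon D: (7.82 × 10¹⁸) / (7.84 × 10⁸)³ = 1.623 × 10⁻⁸
Moon Q: (6.38 × 10²¹) / (2.87 × 10⁸)³ = 2.699 × 10⁻⁴
Ratio (larger/smaller) = 16600

Moon Q, by a factor of ≈ 16600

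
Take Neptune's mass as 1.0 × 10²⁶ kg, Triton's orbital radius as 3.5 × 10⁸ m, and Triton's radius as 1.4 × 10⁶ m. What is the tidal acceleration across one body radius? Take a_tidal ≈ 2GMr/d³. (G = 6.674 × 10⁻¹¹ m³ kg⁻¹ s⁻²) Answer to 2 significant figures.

Differencing GM/(d−r)² and GM/d² to first order in r/d gives 2GMr/d³.
Δg = 2GMr/d³
   = 2 × (6.674 × 10⁻¹¹) × (1.0 × 10²⁶) × (1.4 × 10⁶) / (3.5 × 10⁸)³
   = 4.4 × 10⁻⁴ m/s²

4.4 × 10⁻⁴ m/s²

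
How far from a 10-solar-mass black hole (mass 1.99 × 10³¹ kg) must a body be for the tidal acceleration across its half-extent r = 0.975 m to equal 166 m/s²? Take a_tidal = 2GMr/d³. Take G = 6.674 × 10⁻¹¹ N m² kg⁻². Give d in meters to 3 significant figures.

2GMr/d³ = a_tidal  ⇒  d = (2GMr / a_tidal)^(1/3)
d = (2 × 6.674×10⁻¹¹ × (1.99 × 10³¹) × (0.975) / (166))^(1/3)
  = 2.50 × 10⁶ m

2.50 × 10⁶ m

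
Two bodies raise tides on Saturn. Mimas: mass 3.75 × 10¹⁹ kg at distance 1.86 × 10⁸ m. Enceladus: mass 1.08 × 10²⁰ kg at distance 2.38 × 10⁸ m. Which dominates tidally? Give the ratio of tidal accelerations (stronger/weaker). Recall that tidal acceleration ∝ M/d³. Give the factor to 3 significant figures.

Enceladus, by a factor of ≈ 1.37

Compare M/d³ for the two perturbers:
Mimas: (3.75 × 10¹⁹) / (1.86 × 10⁸)³ = 5.828 × 10⁻⁶
Enceladus: (1.08 × 10²⁰) / (2.38 × 10⁸)³ = 8.011 × 10⁻⁶
Ratio (larger/smaller) = 1.37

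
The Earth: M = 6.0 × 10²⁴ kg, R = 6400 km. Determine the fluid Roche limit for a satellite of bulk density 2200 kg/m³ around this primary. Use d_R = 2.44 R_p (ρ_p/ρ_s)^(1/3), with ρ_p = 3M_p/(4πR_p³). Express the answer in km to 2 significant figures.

ρ_p = 3M_p/(4πR_p³) = 3 × (6.0 × 10²⁴) / (4π × (6.4 × 10⁶ m)³) = 5500 kg/m³
d_R = 2.44 × 6400 km × (5500/2200)^(1/3)
    = 21000 km

21000 km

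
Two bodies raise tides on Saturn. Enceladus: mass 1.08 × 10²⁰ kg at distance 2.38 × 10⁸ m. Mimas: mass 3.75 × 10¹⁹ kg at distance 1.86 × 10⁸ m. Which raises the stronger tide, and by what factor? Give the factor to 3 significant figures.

Tidal acceleration ∝ M/d³, so compare M/d³ for each.
Enceladus: (1.08 × 10²⁰) / (2.38 × 10⁸)³ = 8.011 × 10⁻⁶
Mimas: (3.75 × 10¹⁹) / (1.86 × 10⁸)³ = 5.828 × 10⁻⁶
Ratio (larger/smaller) = 1.37

Enceladus, by a factor of ≈ 1.37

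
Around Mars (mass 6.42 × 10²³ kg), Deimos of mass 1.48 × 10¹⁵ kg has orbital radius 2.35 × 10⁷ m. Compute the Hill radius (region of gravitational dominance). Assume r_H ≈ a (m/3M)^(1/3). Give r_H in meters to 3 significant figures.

r_H ≈ a (m/3M)^(1/3)
    = (2.35 × 10⁷) × (1.48 × 10¹⁵ / (3 × 6.42 × 10²³))^(1/3)
    = 2.15 × 10⁴ m

2.15 × 10⁴ m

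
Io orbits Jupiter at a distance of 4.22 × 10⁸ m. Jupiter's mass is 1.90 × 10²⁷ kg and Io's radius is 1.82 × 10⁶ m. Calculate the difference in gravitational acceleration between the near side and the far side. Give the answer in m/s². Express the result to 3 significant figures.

Δa = 4GMr/d³
   = 4 × (6.674 × 10⁻¹¹) × (1.90 × 10²⁷) × (1.82 × 10⁶) / (4.22 × 10⁸)³
   = 1.23 × 10⁻² m/s²

1.23 × 10⁻² m/s²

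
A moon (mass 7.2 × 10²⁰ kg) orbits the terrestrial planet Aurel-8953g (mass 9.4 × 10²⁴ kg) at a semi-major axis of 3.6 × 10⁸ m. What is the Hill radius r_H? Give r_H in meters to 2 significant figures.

r_H ≈ a (m/3M)^(1/3)
    = (3.6 × 10⁸) × (7.2 × 10²⁰ / (3 × 9.4 × 10²⁴))^(1/3)
    = 1.1 × 10⁷ m

1.1 × 10⁷ m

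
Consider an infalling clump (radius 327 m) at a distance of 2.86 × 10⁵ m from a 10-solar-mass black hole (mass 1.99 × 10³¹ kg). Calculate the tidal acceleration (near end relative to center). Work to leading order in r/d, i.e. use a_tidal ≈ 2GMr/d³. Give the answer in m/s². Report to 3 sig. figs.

3.71 × 10⁷ m/s²

a_tidal = 2GMr/d³
        = 2 × (6.674 × 10⁻¹¹) × (1.99 × 10³¹) × (327) / (2.86 × 10⁵)³
        = 3.71 × 10⁷ m/s²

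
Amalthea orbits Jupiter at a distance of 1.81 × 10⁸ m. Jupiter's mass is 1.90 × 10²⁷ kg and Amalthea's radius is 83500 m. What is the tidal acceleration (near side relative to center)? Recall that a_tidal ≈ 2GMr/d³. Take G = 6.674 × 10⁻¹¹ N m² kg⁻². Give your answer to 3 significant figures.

3.57 × 10⁻³ m/s²

Δg = 2GMr/d³
   = 2 × (6.674 × 10⁻¹¹) × (1.90 × 10²⁷) × (83500) / (1.81 × 10⁸)³
   = 3.57 × 10⁻³ m/s²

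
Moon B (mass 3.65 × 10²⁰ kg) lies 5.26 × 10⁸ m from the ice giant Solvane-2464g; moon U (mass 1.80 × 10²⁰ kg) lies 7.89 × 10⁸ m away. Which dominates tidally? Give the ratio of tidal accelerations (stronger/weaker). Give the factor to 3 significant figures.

Moon B, by a factor of ≈ 6.84

Tidal stretch scales as M/d³; compute that for each body.
Moon B: (3.65 × 10²⁰) / (5.26 × 10⁸)³ = 2.508 × 10⁻⁶
Moon U: (1.80 × 10²⁰) / (7.89 × 10⁸)³ = 3.665 × 10⁻⁷
Ratio (larger/smaller) = 6.84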